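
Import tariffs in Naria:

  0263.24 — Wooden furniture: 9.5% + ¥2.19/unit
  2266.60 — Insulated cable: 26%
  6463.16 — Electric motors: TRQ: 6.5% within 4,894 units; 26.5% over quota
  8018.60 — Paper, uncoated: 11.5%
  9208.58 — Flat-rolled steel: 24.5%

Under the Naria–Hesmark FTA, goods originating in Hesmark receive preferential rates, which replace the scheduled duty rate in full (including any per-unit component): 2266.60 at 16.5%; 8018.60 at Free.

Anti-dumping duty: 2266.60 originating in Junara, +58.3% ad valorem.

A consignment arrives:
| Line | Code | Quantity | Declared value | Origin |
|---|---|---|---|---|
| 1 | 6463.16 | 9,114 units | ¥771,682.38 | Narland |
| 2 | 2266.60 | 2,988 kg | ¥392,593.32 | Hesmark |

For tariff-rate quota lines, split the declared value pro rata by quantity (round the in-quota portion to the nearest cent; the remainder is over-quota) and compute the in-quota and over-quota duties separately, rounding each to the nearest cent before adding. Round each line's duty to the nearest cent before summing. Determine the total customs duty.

¥186,398.73

Line 1 (6463.16, Narland, 9,114 units, ¥771,682.38):
Code 6463.16 is under a tariff-rate quota (threshold 4,894 units). In-quota: 4,894 units at 6.5%; over-quota: 4,220 units at 26.5%.
Pro-rata value split: in-quota = ¥771,682.38 × 4,894/9,114 = ¥414,374.98; over-quota = ¥771,682.38 − ¥414,374.98 = ¥357,307.40.
In-quota duty = ¥414,374.98 × 6.5% = ¥26,934.37. Over-quota duty = ¥357,307.40 × 26.5% = ¥94,686.46.
Line duty = ¥26,934.37 + ¥94,686.46 = ¥121,620.83.
Line 2 (2266.60, Hesmark, 2,988 kg, ¥392,593.32):
Base rate for 2266.60 is 26%.
Origin Hesmark qualifies under the Naria–Hesmark agreement and 2266.60 is covered: preferential rate 16.5% applies instead.
The additional-duty order on 2266.60 targets Junara, not Hesmark; it does not apply.
Duty = ¥392,593.32 × 16.5% = ¥64,777.90.
Total = ¥121,620.83 + ¥64,777.90 = ¥186,398.73.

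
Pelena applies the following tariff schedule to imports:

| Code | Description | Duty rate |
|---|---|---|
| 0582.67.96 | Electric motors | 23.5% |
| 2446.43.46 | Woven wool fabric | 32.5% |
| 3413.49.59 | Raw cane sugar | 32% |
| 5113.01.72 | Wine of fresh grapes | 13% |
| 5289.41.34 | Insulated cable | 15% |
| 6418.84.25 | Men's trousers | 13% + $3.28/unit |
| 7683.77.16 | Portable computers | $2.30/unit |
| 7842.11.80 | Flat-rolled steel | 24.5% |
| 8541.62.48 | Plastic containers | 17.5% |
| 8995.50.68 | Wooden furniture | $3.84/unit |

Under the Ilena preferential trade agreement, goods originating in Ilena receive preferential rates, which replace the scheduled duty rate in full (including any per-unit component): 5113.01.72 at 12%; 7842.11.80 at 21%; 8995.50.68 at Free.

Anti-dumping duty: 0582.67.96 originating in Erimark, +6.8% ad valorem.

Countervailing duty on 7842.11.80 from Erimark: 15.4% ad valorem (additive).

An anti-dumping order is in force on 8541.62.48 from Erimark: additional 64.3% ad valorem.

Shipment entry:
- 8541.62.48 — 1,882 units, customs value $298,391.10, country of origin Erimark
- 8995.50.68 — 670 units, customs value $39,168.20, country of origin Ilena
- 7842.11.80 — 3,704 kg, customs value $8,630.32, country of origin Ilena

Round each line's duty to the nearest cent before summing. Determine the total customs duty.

Line 1 (8541.62.48, Erimark, 1,882 units, $298,391.10):
Base rate for 8541.62.48 is 17.5%.
Additional duty on 8541.62.48 from Erimark: +64.3%. Applied ad valorem rate: 17.5% + 64.3% = 81.8%.
Duty = $298,391.10 × 81.8% = $244,083.92.
Line 2 (8995.50.68, Ilena, 670 units, $39,168.20):
Base rate for 8995.50.68 is $3.84/unit.
Origin Ilena qualifies under the Pelena–Ilena agreement and 8995.50.68 is covered: preferential rate Free applies instead.
Duty = $39,168.20 × 0% = $0.00.
Line 3 (7842.11.80, Ilena, 3,704 kg, $8,630.32):
Base rate for 7842.11.80 is 24.5%.
Origin Ilena qualifies under the Pelena–Ilena agreement and 7842.11.80 is covered: preferential rate 21% applies instead.
The additional-duty order on 7842.11.80 targets Erimark, not Ilena; it does not apply.
Duty = $8,630.32 × 21% = $1,812.37.
Total = $244,083.92 + $0.00 + $1,812.37 = $245,896.29.

$245,896.29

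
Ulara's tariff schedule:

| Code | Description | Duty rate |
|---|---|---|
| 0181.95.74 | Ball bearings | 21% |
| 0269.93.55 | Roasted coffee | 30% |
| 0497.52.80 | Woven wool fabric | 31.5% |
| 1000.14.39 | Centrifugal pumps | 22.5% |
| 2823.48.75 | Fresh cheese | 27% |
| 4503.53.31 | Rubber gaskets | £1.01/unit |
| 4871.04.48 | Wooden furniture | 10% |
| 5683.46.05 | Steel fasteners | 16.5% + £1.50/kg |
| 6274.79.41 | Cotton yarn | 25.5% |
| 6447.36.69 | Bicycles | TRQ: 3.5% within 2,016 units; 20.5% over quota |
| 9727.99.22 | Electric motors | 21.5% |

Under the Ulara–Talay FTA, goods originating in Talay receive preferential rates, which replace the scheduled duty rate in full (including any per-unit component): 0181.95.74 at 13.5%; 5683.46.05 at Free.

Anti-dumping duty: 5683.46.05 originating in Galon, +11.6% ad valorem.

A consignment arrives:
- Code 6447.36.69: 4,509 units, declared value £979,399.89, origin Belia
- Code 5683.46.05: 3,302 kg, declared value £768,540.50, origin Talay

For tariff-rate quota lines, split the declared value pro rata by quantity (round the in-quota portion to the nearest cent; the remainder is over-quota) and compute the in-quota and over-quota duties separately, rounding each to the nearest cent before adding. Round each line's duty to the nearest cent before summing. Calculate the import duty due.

£126,334.77

Line 1 (6447.36.69, Belia, 4,509 units, £979,399.89):
Code 6447.36.69 is under a tariff-rate quota (threshold 2,016 units). In-quota: 2,016 units at 3.5%; over-quota: 2,493 units at 20.5%.
Pro-rata value split: in-quota = £979,399.89 × 2,016/4,509 = £437,895.36; over-quota = £979,399.89 − £437,895.36 = £541,504.53.
In-quota duty = £437,895.36 × 3.5% = £15,326.34. Over-quota duty = £541,504.53 × 20.5% = £111,008.43.
Line duty = £15,326.34 + £111,008.43 = £126,334.77.
Line 2 (5683.46.05, Talay, 3,302 kg, £768,540.50):
Base rate for 5683.46.05 is 16.5% + £1.50/kg.
Origin Talay qualifies under the Ulara–Talay agreement and 5683.46.05 is covered: preferential rate Free applies instead.
The additional-duty order on 5683.46.05 targets Galon, not Talay; it does not apply.
Duty = £768,540.50 × 0% = £0.00.
Total = £126,334.77 + £0.00 = £126,334.77.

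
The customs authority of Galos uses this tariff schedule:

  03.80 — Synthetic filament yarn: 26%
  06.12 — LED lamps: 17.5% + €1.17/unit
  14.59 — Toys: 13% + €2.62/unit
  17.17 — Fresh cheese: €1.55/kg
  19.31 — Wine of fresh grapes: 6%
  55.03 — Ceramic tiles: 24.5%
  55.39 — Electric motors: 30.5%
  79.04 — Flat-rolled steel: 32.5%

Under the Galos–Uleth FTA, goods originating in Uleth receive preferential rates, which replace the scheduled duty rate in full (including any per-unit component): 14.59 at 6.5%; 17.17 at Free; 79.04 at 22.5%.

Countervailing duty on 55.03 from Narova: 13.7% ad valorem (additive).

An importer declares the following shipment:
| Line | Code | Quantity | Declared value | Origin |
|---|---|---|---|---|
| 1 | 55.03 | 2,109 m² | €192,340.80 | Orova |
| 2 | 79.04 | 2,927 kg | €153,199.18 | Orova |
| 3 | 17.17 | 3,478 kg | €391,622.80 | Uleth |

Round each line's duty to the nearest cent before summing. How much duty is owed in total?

Line 1 (55.03, Orova, 2,109 m², €192,340.80):
Base rate for 55.03 is 24.5%.
The additional-duty order on 55.03 targets Narova, not Orova; it does not apply.
Duty = €192,340.80 × 24.5% = €47,123.50.
Line 2 (79.04, Orova, 2,927 kg, €153,199.18):
Base rate for 79.04 is 32.5%.
79.04 has an FTA preferential rate, but origin Orova is not Uleth; base rate stands.
Duty = €153,199.18 × 32.5% = €49,789.73.
Line 3 (17.17, Uleth, 3,478 kg, €391,622.80):
Base rate for 17.17 is €1.55/kg.
Origin Uleth qualifies under the Galos–Uleth agreement and 17.17 is covered: preferential rate Free applies instead.
Duty = €391,622.80 × 0% = €0.00.
Total = €47,123.50 + €49,789.73 + €0.00 = €96,913.23.

€96,913.23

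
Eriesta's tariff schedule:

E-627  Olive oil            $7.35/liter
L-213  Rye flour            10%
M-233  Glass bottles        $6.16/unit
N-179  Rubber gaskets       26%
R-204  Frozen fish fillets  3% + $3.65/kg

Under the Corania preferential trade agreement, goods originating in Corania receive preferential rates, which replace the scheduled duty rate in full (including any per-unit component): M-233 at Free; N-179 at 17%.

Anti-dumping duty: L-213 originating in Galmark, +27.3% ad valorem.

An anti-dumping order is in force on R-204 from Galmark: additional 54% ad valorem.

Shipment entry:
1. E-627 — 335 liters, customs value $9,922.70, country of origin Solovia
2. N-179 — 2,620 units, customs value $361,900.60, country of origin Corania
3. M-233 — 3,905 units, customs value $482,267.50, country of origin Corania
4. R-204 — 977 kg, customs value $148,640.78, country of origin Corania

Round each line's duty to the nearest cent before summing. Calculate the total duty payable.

$72,010.62

Line 1 (E-627, Solovia, 335 liters, $9,922.70):
Base rate for E-627 is $7.35/liter.
Duty = 335 × $7.35 = $2,462.25.
Line 2 (N-179, Corania, 2,620 units, $361,900.60):
Base rate for N-179 is 26%.
Origin Corania qualifies under the Eriesta–Corania agreement and N-179 is covered: preferential rate 17% applies instead.
Duty = $361,900.60 × 17% = $61,523.10.
Line 3 (M-233, Corania, 3,905 units, $482,267.50):
Base rate for M-233 is $6.16/unit.
Origin Corania qualifies under the Eriesta–Corania agreement and M-233 is covered: preferential rate Free applies instead.
Duty = $482,267.50 × 0% = $0.00.
Line 4 (R-204, Corania, 977 kg, $148,640.78):
Base rate for R-204 is 3% + $3.65/kg.
Origin Corania is the FTA partner but R-204 is not on the preference list; base rate stands.
The additional-duty order on R-204 targets Galmark, not Corania; it does not apply.
Duty = $148,640.78 × 3% + 977 × $3.65 = $8,025.27.
Total = $2,462.25 + $61,523.10 + $0.00 + $8,025.27 = $72,010.62.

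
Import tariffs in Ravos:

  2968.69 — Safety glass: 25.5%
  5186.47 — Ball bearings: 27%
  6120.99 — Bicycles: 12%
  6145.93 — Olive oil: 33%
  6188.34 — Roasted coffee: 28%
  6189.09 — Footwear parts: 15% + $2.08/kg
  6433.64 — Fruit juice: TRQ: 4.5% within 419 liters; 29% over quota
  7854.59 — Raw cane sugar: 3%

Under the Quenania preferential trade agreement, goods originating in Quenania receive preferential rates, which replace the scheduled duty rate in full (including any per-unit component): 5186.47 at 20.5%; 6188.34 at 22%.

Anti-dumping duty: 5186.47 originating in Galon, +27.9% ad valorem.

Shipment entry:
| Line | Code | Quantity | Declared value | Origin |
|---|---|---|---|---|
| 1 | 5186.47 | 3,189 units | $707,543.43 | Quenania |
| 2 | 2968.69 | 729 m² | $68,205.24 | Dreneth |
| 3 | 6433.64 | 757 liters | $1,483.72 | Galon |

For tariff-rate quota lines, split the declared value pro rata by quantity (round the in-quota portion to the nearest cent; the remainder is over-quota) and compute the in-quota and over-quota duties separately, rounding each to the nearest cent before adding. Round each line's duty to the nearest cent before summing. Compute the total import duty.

$162,667.82

Line 1 (5186.47, Quenania, 3,189 units, $707,543.43):
Base rate for 5186.47 is 27%.
Origin Quenania qualifies under the Ravos–Quenania agreement and 5186.47 is covered: preferential rate 20.5% applies instead.
The additional-duty order on 5186.47 targets Galon, not Quenania; it does not apply.
Duty = $707,543.43 × 20.5% = $145,046.40.
Line 2 (2968.69, Dreneth, 729 m², $68,205.24):
Base rate for 2968.69 is 25.5%.
Duty = $68,205.24 × 25.5% = $17,392.34.
Line 3 (6433.64, Galon, 757 liters, $1,483.72):
Code 6433.64 is under a tariff-rate quota (threshold 419 liters). In-quota: 419 liters at 4.5%; over-quota: 338 liters at 29%.
Pro-rata value split: in-quota = $1,483.72 × 419/757 = $821.24; over-quota = $1,483.72 − $821.24 = $662.48.
In-quota duty = $821.24 × 4.5% = $36.96. Over-quota duty = $662.48 × 29% = $192.12.
Line duty = $36.96 + $192.12 = $229.08.
Total = $145,046.40 + $17,392.34 + $229.08 = $162,667.82.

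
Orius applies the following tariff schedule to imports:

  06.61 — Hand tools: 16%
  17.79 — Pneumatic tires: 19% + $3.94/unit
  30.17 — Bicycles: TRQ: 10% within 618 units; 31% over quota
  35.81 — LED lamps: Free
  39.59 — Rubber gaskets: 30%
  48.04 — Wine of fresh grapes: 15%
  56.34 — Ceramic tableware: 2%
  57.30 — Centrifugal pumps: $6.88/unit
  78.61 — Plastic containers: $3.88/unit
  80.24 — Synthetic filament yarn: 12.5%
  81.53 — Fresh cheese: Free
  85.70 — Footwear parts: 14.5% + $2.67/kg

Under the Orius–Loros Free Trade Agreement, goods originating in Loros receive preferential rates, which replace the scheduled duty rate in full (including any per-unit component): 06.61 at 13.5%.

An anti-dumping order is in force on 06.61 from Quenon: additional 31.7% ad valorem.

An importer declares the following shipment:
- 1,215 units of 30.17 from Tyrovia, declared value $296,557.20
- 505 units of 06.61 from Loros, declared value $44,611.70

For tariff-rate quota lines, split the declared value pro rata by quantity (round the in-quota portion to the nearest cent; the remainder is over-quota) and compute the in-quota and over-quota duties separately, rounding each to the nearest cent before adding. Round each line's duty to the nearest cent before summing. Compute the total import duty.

$66,278.61

Line 1 (30.17, Tyrovia, 1,215 units, $296,557.20):
Code 30.17 is under a tariff-rate quota (threshold 618 units). In-quota: 618 units at 10%; over-quota: 597 units at 31%.
Pro-rata value split: in-quota = $296,557.20 × 618/1,215 = $150,841.44; over-quota = $296,557.20 − $150,841.44 = $145,715.76.
In-quota duty = $150,841.44 × 10% = $15,084.14. Over-quota duty = $145,715.76 × 31% = $45,171.89.
Line duty = $15,084.14 + $45,171.89 = $60,256.03.
Line 2 (06.61, Loros, 505 units, $44,611.70):
Base rate for 06.61 is 16%.
Origin Loros qualifies under the Orius–Loros agreement and 06.61 is covered: preferential rate 13.5% applies instead.
The additional-duty order on 06.61 targets Quenon, not Loros; it does not apply.
Duty = $44,611.70 × 13.5% = $6,022.58.
Total = $60,256.03 + $6,022.58 = $66,278.61.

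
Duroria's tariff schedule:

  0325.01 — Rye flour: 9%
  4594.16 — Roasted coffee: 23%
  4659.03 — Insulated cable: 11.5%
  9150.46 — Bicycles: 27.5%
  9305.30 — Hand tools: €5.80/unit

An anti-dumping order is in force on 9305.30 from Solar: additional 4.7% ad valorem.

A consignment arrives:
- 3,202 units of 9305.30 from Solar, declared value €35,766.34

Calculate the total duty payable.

Line 1 (9305.30, Solar, 3,202 units, €35,766.34):
Base rate for 9305.30 is €5.80/unit.
Additional duty on 9305.30 from Solar: +4.7% ad valorem. Applied ad valorem rate = 4.7%.
Duty = €35,766.34 × 4.7% + 3,202 × €5.80 = €20,252.62.

€20,252.62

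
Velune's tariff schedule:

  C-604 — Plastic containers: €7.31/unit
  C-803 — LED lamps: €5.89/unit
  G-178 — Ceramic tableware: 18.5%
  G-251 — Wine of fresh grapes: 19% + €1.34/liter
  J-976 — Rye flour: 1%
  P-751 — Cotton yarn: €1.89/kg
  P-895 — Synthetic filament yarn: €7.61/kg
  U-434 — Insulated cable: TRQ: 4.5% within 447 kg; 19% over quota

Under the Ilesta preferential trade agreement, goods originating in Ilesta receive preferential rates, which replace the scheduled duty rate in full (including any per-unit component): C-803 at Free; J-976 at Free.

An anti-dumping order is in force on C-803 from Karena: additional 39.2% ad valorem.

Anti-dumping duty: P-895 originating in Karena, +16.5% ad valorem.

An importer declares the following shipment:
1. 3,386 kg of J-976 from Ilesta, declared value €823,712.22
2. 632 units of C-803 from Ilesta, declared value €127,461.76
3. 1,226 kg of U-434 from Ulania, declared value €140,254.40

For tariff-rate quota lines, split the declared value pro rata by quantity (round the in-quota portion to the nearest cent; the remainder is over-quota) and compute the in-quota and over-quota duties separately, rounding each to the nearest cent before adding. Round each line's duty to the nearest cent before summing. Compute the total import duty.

Line 1 (J-976, Ilesta, 3,386 kg, €823,712.22):
Base rate for J-976 is 1%.
Origin Ilesta qualifies under the Velune–Ilesta agreement and J-976 is covered: preferential rate Free applies instead.
Duty = €823,712.22 × 0% = €0.00.
Line 2 (C-803, Ilesta, 632 units, €127,461.76):
Base rate for C-803 is €5.89/unit.
Origin Ilesta qualifies under the Velune–Ilesta agreement and C-803 is covered: preferential rate Free applies instead.
The additional-duty order on C-803 targets Karena, not Ilesta; it does not apply.
Duty = €127,461.76 × 0% = €0.00.
Line 3 (U-434, Ulania, 1,226 kg, €140,254.40):
Code U-434 is under a tariff-rate quota (threshold 447 kg). In-quota: 447 kg at 4.5%; over-quota: 779 kg at 19%.
Pro-rata value split: in-quota = €140,254.40 × 447/1,226 = €51,136.80; over-quota = €140,254.40 − €51,136.80 = €89,117.60.
In-quota duty = €51,136.80 × 4.5% = €2,301.16. Over-quota duty = €89,117.60 × 19% = €16,932.34.
Line duty = €2,301.16 + €16,932.34 = €19,233.50.
Total = €0.00 + €0.00 + €19,233.50 = €19,233.50.

€19,233.50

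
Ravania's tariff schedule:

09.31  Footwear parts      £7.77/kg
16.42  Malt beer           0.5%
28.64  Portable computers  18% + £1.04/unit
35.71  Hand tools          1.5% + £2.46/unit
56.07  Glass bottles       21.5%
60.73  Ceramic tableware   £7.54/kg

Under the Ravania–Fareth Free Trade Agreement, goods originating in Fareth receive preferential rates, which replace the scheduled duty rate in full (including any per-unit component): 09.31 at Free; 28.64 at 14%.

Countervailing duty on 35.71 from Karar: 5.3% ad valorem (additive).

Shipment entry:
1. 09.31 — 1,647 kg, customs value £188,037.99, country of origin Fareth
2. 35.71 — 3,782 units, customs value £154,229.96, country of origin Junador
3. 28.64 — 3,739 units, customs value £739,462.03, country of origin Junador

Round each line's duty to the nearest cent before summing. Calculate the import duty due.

£148,608.90

Line 1 (09.31, Fareth, 1,647 kg, £188,037.99):
Base rate for 09.31 is £7.77/kg.
Origin Fareth qualifies under the Ravania–Fareth agreement and 09.31 is covered: preferential rate Free applies instead.
Duty = £188,037.99 × 0% = £0.00.
Line 2 (35.71, Junador, 3,782 units, £154,229.96):
Base rate for 35.71 is 1.5% + £2.46/unit.
The additional-duty order on 35.71 targets Karar, not Junador; it does not apply.
Duty = £154,229.96 × 1.5% + 3,782 × £2.46 = £11,617.17.
Line 3 (28.64, Junador, 3,739 units, £739,462.03):
Base rate for 28.64 is 18% + £1.04/unit.
28.64 has an FTA preferential rate, but origin Junador is not Fareth; base rate stands.
Duty = £739,462.03 × 18% + 3,739 × £1.04 = £136,991.73.
Total = £0.00 + £11,617.17 + £136,991.73 = £148,608.90.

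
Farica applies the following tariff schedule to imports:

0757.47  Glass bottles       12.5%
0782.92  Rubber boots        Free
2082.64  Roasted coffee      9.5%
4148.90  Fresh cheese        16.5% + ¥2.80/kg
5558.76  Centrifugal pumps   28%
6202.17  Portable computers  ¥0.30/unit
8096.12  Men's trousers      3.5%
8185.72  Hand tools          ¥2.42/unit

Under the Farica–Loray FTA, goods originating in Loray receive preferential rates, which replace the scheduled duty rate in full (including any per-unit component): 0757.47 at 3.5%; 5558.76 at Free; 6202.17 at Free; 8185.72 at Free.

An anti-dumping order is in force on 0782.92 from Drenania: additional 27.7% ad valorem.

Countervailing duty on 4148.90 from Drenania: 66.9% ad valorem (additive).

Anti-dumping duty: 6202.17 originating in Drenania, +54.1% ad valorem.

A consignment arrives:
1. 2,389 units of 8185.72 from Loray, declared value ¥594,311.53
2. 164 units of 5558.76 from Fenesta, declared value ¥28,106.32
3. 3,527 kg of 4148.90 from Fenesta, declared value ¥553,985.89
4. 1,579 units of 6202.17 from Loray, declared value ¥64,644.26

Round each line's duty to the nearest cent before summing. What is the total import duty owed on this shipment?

Line 1 (8185.72, Loray, 2,389 units, ¥594,311.53):
Base rate for 8185.72 is ¥2.42/unit.
Origin Loray qualifies under the Farica–Loray agreement and 8185.72 is covered: preferential rate Free applies instead.
Duty = ¥594,311.53 × 0% = ¥0.00.
Line 2 (5558.76, Fenesta, 164 units, ¥28,106.32):
Base rate for 5558.76 is 28%.
5558.76 has an FTA preferential rate, but origin Fenesta is not Loray; base rate stands.
Duty = ¥28,106.32 × 28% = ¥7,869.77.
Line 3 (4148.90, Fenesta, 3,527 kg, ¥553,985.89):
Base rate for 4148.90 is 16.5% + ¥2.80/kg.
The additional-duty order on 4148.90 targets Drenania, not Fenesta; it does not apply.
Duty = ¥553,985.89 × 16.5% + 3,527 × ¥2.80 = ¥101,283.27.
Line 4 (6202.17, Loray, 1,579 units, ¥64,644.26):
Base rate for 6202.17 is ¥0.30/unit.
Origin Loray qualifies under the Farica–Loray agreement and 6202.17 is covered: preferential rate Free applies instead.
The additional-duty order on 6202.17 targets Drenania, not Loray; it does not apply.
Duty = ¥64,644.26 × 0% = ¥0.00.
Total = ¥0.00 + ¥7,869.77 + ¥101,283.27 + ¥0.00 = ¥109,153.04.

¥109,153.04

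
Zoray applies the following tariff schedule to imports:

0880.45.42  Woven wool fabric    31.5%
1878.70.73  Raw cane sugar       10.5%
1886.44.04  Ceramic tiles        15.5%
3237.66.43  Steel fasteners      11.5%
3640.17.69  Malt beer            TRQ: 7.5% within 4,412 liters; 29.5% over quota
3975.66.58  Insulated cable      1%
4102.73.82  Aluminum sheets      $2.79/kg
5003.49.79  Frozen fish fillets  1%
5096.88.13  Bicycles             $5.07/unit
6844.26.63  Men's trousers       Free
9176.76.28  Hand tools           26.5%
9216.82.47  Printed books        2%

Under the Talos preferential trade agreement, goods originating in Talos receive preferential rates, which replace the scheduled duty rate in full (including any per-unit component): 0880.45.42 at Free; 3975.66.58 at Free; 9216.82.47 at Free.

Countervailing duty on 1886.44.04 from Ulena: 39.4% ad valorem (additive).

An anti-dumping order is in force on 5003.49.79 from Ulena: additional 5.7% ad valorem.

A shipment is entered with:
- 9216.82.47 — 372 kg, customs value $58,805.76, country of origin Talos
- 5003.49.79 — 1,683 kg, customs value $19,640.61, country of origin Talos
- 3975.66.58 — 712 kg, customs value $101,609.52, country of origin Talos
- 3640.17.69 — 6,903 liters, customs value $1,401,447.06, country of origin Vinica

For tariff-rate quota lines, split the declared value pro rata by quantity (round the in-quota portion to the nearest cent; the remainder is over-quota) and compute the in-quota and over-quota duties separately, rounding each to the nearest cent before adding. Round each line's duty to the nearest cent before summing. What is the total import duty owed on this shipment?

$216,563.96

Line 1 (9216.82.47, Talos, 372 kg, $58,805.76):
Base rate for 9216.82.47 is 2%.
Origin Talos qualifies under the Zoray–Talos agreement and 9216.82.47 is covered: preferential rate Free applies instead.
Duty = $58,805.76 × 0% = $0.00.
Line 2 (5003.49.79, Talos, 1,683 kg, $19,640.61):
Base rate for 5003.49.79 is 1%.
Origin Talos is the FTA partner but 5003.49.79 is not on the preference list; base rate stands.
The additional-duty order on 5003.49.79 targets Ulena, not Talos; it does not apply.
Duty = $19,640.61 × 1% = $196.41.
Line 3 (3975.66.58, Talos, 712 kg, $101,609.52):
Base rate for 3975.66.58 is 1%.
Origin Talos qualifies under the Zoray–Talos agreement and 3975.66.58 is covered: preferential rate Free applies instead.
Duty = $101,609.52 × 0% = $0.00.
Line 4 (3640.17.69, Vinica, 6,903 liters, $1,401,447.06):
Code 3640.17.69 is under a tariff-rate quota (threshold 4,412 liters). In-quota: 4,412 liters at 7.5%; over-quota: 2,491 liters at 29.5%.
Pro-rata value split: in-quota = $1,401,447.06 × 4,412/6,903 = $895,724.24; over-quota = $1,401,447.06 − $895,724.24 = $505,722.82.
In-quota duty = $895,724.24 × 7.5% = $67,179.32. Over-quota duty = $505,722.82 × 29.5% = $149,188.23.
Line duty = $67,179.32 + $149,188.23 = $216,367.55.
Total = $0.00 + $196.41 + $0.00 + $216,367.55 = $216,563.96.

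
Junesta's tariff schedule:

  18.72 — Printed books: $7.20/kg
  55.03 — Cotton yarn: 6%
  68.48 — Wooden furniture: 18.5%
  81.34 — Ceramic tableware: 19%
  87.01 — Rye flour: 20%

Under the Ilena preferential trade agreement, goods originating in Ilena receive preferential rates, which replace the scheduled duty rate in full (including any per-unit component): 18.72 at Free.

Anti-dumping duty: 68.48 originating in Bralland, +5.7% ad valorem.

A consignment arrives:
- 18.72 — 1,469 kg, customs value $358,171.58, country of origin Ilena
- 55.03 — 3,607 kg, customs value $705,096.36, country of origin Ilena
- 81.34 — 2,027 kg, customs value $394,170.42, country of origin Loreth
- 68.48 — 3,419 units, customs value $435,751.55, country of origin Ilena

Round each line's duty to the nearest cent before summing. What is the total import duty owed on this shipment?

$197,812.20

Line 1 (18.72, Ilena, 1,469 kg, $358,171.58):
Base rate for 18.72 is $7.20/kg.
Origin Ilena qualifies under the Junesta–Ilena agreement and 18.72 is covered: preferential rate Free applies instead.
Duty = $358,171.58 × 0% = $0.00.
Line 2 (55.03, Ilena, 3,607 kg, $705,096.36):
Base rate for 55.03 is 6%.
Origin Ilena is the FTA partner but 55.03 is not on the preference list; base rate stands.
Duty = $705,096.36 × 6% = $42,305.78.
Line 3 (81.34, Loreth, 2,027 kg, $394,170.42):
Base rate for 81.34 is 19%.
Duty = $394,170.42 × 19% = $74,892.38.
Line 4 (68.48, Ilena, 3,419 units, $435,751.55):
Base rate for 68.48 is 18.5%.
Origin Ilena is the FTA partner but 68.48 is not on the preference list; base rate stands.
The additional-duty order on 68.48 targets Bralland, not Ilena; it does not apply.
Duty = $435,751.55 × 18.5% = $80,614.04.
Total = $0.00 + $42,305.78 + $74,892.38 + $80,614.04 = $197,812.20.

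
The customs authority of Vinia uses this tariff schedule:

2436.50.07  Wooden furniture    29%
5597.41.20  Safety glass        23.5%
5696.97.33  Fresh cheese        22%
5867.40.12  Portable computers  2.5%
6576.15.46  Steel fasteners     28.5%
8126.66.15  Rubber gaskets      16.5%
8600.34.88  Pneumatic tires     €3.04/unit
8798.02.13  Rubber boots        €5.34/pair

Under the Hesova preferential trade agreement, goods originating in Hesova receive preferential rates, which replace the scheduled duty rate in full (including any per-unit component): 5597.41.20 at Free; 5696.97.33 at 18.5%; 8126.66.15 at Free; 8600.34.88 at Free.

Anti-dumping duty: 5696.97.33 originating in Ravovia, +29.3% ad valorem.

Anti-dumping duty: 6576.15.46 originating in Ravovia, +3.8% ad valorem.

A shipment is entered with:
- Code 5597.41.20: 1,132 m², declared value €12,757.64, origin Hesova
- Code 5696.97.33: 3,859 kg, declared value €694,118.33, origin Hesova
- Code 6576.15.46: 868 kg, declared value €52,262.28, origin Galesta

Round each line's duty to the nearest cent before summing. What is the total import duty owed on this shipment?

Line 1 (5597.41.20, Hesova, 1,132 m², €12,757.64):
Base rate for 5597.41.20 is 23.5%.
Origin Hesova qualifies under the Vinia–Hesova agreement and 5597.41.20 is covered: preferential rate Free applies instead.
Duty = €12,757.64 × 0% = €0.00.
Line 2 (5696.97.33, Hesova, 3,859 kg, €694,118.33):
Base rate for 5696.97.33 is 22%.
Origin Hesova qualifies under the Vinia–Hesova agreement and 5696.97.33 is covered: preferential rate 18.5% applies instead.
The additional-duty order on 5696.97.33 targets Ravovia, not Hesova; it does not apply.
Duty = €694,118.33 × 18.5% = €128,411.89.
Line 3 (6576.15.46, Galesta, 868 kg, €52,262.28):
Base rate for 6576.15.46 is 28.5%.
The additional-duty order on 6576.15.46 targets Ravovia, not Galesta; it does not apply.
Duty = €52,262.28 × 28.5% = €14,894.75.
Total = €0.00 + €128,411.89 + €14,894.75 = €143,306.64.

€143,306.64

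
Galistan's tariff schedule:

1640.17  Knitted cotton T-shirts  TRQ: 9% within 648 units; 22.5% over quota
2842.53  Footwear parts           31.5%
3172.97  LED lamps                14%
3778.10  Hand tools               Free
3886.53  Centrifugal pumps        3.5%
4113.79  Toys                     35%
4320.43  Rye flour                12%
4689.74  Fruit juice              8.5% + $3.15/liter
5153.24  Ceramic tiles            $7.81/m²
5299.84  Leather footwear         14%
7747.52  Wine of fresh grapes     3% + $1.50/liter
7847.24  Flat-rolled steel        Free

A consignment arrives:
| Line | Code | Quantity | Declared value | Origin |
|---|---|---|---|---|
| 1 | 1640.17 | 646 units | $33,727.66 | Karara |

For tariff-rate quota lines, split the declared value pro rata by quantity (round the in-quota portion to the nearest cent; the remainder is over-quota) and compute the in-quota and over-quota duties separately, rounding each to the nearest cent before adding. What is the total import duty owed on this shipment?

Line 1 (1640.17, Karara, 646 units, $33,727.66):
Code 1640.17 is under a tariff-rate quota (threshold 648 units). Quantity 646 units is within the quota, so the in-quota rate 9% applies to the full value.
Duty = $33,727.66 × 9% = $3,035.49.

$3,035.49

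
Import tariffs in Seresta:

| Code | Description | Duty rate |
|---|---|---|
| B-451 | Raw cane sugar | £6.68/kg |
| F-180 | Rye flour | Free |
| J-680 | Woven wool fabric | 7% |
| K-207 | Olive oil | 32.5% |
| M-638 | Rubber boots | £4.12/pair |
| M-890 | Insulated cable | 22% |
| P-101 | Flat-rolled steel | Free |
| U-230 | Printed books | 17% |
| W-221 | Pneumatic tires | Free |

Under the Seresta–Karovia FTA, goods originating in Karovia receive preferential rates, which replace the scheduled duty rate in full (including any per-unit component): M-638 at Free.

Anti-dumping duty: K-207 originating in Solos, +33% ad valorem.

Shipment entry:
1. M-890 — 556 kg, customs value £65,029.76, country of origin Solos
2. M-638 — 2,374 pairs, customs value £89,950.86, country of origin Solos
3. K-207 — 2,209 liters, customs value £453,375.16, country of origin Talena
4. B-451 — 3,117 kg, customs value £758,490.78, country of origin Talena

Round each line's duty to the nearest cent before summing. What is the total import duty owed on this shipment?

£192,255.92

Line 1 (M-890, Solos, 556 kg, £65,029.76):
Base rate for M-890 is 22%.
Duty = £65,029.76 × 22% = £14,306.55.
Line 2 (M-638, Solos, 2,374 pairs, £89,950.86):
Base rate for M-638 is £4.12/pair.
M-638 has an FTA preferential rate, but origin Solos is not Karovia; base rate stands.
Duty = 2,374 × £4.12 = £9,780.88.
Line 3 (K-207, Talena, 2,209 liters, £453,375.16):
Base rate for K-207 is 32.5%.
The additional-duty order on K-207 targets Solos, not Talena; it does not apply.
Duty = £453,375.16 × 32.5% = £147,346.93.
Line 4 (B-451, Talena, 3,117 kg, £758,490.78):
Base rate for B-451 is £6.68/kg.
Duty = 3,117 × £6.68 = £20,821.56.
Total = £14,306.55 + £9,780.88 + £147,346.93 + £20,821.56 = £192,255.92.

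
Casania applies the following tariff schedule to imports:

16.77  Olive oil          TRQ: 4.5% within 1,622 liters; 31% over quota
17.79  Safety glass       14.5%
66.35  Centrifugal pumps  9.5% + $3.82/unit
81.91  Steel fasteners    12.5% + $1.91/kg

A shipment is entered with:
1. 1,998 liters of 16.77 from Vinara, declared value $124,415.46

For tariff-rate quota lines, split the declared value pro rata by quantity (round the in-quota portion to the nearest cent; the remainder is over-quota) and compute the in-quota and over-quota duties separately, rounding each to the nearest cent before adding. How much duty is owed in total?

Line 1 (16.77, Vinara, 1,998 liters, $124,415.46):
Code 16.77 is under a tariff-rate quota (threshold 1,622 liters). In-quota: 1,622 liters at 4.5%; over-quota: 376 liters at 31%.
Pro-rata value split: in-quota = $124,415.46 × 1,622/1,998 = $101,001.94; over-quota = $124,415.46 − $101,001.94 = $23,413.52.
In-quota duty = $101,001.94 × 4.5% = $4,545.09. Over-quota duty = $23,413.52 × 31% = $7,258.19.
Line duty = $4,545.09 + $7,258.19 = $11,803.28.

$11,803.28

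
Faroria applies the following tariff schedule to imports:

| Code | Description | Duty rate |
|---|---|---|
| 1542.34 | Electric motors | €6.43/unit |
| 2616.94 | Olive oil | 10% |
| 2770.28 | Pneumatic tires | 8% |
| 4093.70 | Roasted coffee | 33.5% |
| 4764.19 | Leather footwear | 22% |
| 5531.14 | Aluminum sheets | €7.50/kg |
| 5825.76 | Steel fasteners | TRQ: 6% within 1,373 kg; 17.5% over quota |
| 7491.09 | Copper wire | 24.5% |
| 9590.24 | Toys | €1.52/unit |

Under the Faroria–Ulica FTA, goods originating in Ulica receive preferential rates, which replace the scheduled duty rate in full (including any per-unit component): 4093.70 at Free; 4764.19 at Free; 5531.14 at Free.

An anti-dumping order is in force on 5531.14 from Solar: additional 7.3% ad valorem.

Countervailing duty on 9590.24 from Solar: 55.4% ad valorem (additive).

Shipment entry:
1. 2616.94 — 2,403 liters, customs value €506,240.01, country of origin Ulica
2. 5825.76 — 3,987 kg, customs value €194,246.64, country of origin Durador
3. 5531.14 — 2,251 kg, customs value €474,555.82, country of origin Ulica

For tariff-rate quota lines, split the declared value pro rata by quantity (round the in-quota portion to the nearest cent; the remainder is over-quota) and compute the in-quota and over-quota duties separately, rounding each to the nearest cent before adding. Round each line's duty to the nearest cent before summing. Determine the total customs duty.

€76,924.51

Line 1 (2616.94, Ulica, 2,403 liters, €506,240.01):
Base rate for 2616.94 is 10%.
Origin Ulica is the FTA partner but 2616.94 is not on the preference list; base rate stands.
Duty = €506,240.01 × 10% = €50,624.00.
Line 2 (5825.76, Durador, 3,987 kg, €194,246.64):
Code 5825.76 is under a tariff-rate quota (threshold 1,373 kg). In-quota: 1,373 kg at 6%; over-quota: 2,614 kg at 17.5%.
Pro-rata value split: in-quota = €194,246.64 × 1,373/3,987 = €66,892.56; over-quota = €194,246.64 − €66,892.56 = €127,354.08.
In-quota duty = €66,892.56 × 6% = €4,013.55. Over-quota duty = €127,354.08 × 17.5% = €22,286.96.
Line duty = €4,013.55 + €22,286.96 = €26,300.51.
Line 3 (5531.14, Ulica, 2,251 kg, €474,555.82):
Base rate for 5531.14 is €7.50/kg.
Origin Ulica qualifies under the Faroria–Ulica agreement and 5531.14 is covered: preferential rate Free applies instead.
The additional-duty order on 5531.14 targets Solar, not Ulica; it does not apply.
Duty = €474,555.82 × 0% = €0.00.
Total = €50,624.00 + €26,300.51 + €0.00 = €76,924.51.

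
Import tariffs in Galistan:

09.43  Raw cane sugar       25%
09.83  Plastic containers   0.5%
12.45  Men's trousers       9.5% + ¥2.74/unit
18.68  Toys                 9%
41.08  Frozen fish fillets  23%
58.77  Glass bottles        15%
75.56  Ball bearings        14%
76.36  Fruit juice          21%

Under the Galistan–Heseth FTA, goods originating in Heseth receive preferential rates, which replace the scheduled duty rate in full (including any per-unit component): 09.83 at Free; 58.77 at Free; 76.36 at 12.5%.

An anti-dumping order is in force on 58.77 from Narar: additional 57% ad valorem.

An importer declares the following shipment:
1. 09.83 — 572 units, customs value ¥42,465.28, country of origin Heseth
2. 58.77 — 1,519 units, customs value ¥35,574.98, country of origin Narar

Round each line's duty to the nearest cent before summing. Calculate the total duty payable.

Line 1 (09.83, Heseth, 572 units, ¥42,465.28):
Base rate for 09.83 is 0.5%.
Origin Heseth qualifies under the Galistan–Heseth agreement and 09.83 is covered: preferential rate Free applies instead.
Duty = ¥42,465.28 × 0% = ¥0.00.
Line 2 (58.77, Narar, 1,519 units, ¥35,574.98):
Base rate for 58.77 is 15%.
58.77 has an FTA preferential rate, but origin Narar is not Heseth; base rate stands.
Additional duty on 58.77 from Narar: +57%. Applied ad valorem rate: 15% + 57% = 72%.
Duty = ¥35,574.98 × 72% = ¥25,613.99.
Total = ¥0.00 + ¥25,613.99 = ¥25,613.99.

¥25,613.99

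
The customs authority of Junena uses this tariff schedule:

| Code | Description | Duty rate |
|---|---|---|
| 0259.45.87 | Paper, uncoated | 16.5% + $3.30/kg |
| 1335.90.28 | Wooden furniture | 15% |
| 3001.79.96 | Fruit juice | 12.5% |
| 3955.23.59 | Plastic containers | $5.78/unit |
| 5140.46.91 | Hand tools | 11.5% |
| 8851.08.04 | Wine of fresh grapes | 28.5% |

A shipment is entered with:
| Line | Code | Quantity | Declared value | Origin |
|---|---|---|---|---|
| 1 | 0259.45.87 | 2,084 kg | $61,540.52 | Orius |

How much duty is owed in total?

$17,031.39

Line 1 (0259.45.87, Orius, 2,084 kg, $61,540.52):
Base rate for 0259.45.87 is 16.5% + $3.30/kg.
Duty = $61,540.52 × 16.5% + 2,084 × $3.30 = $17,031.39.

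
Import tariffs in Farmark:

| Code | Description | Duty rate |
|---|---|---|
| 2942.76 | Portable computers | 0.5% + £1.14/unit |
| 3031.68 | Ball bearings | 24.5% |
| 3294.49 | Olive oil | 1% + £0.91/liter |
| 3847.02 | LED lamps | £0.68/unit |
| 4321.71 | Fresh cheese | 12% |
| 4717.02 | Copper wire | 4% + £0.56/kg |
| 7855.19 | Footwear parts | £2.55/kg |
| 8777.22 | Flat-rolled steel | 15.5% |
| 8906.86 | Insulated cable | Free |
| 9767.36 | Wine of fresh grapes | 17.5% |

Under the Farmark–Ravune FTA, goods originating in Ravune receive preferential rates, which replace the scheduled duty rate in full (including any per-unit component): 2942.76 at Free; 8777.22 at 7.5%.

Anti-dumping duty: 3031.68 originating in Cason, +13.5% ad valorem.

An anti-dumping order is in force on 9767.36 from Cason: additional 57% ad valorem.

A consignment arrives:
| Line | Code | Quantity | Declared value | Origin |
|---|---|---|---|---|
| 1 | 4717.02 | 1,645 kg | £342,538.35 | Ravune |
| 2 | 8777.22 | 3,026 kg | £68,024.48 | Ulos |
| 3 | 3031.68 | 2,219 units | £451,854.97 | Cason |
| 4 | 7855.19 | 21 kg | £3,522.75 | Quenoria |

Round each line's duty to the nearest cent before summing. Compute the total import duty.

Line 1 (4717.02, Ravune, 1,645 kg, £342,538.35):
Base rate for 4717.02 is 4% + £0.56/kg.
Origin Ravune is the FTA partner but 4717.02 is not on the preference list; base rate stands.
Duty = £342,538.35 × 4% + 1,645 × £0.56 = £14,622.73.
Line 2 (8777.22, Ulos, 3,026 kg, £68,024.48):
Base rate for 8777.22 is 15.5%.
8777.22 has an FTA preferential rate, but origin Ulos is not Ravune; base rate stands.
Duty = £68,024.48 × 15.5% = £10,543.79.
Line 3 (3031.68, Cason, 2,219 units, £451,854.97):
Base rate for 3031.68 is 24.5%.
Additional duty on 3031.68 from Cason: +13.5%. Applied ad valorem rate: 24.5% + 13.5% = 38%.
Duty = £451,854.97 × 38% = £171,704.89.
Line 4 (7855.19, Quenoria, 21 kg, £3,522.75):
Base rate for 7855.19 is £2.55/kg.
Duty = 21 × £2.55 = £53.55.
Total = £14,622.73 + £10,543.79 + £171,704.89 + £53.55 = £196,924.96.

£196,924.96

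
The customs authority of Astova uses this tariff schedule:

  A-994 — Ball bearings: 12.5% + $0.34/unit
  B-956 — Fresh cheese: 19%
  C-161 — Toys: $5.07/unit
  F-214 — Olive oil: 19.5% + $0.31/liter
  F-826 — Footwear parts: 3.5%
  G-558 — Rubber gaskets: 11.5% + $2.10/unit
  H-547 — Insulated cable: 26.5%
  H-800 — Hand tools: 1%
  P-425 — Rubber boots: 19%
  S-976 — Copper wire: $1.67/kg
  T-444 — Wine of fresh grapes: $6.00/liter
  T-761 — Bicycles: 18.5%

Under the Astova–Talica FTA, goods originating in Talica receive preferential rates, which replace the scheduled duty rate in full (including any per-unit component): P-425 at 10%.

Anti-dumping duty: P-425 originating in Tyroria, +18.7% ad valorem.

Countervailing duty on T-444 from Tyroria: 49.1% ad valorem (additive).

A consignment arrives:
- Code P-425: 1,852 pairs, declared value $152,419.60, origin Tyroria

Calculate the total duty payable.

Line 1 (P-425, Tyroria, 1,852 pairs, $152,419.60):
Base rate for P-425 is 19%.
P-425 has an FTA preferential rate, but origin Tyroria is not Talica; base rate stands.
Additional duty on P-425 from Tyroria: +18.7%. Applied ad valorem rate: 19% + 18.7% = 37.7%.
Duty = $152,419.60 × 37.7% = $57,462.19.

$57,462.19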